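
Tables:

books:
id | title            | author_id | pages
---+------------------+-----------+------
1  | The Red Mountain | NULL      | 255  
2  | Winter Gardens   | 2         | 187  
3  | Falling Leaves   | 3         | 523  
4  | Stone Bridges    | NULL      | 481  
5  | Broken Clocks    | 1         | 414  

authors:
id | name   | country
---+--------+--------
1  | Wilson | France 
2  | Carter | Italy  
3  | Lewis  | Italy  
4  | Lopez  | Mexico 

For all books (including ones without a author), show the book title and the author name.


LEFT JOIN keeps every row from books (the left table); where author_id has no match in authors, the author columns become NULL. Walk through each book:
  - book 1 (The Red Mountain): author_id=NULL, no match -> kept with NULL
  - book 2 (Winter Gardens): author_id=2 -> matches Carter
  - book 3 (Falling Leaves): author_id=3 -> matches Lewis
  - book 4 (Stone Bridges): author_id=NULL, no match -> kept with NULL
  - book 5 (Broken Clocks): author_id=1 -> matches Wilson
All 5 rows appear; 2 have NULL author.

SQL:
SELECT a.title, b.name AS author
FROM books a
LEFT JOIN authors b ON a.author_id = b.id

Result:
title            | author
-----------------+-------
The Red Mountain | NULL  
Winter Gardens   | Carter
Falling Leaves   | Lewis 
Stone Bridges    | NULL  
Broken Clocks    | Wilson


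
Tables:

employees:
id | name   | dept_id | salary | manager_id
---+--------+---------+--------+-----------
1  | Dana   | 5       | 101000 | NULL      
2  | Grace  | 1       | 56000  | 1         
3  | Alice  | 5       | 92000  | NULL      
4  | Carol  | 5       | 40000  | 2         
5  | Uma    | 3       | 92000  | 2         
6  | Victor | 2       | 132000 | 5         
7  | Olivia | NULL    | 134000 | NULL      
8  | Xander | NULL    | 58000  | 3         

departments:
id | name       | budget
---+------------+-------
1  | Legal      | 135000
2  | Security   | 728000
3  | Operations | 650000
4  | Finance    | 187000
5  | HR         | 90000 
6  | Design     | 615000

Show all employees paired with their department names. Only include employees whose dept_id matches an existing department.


INNER JOIN keeps only employees rows whose dept_id matches an id in departments. Walk through each employee:
  - employee 1 (Dana): dept_id=5 -> matches HR
  - employee 2 (Grace): dept_id=1 -> matches Legal
  - employee 3 (Alice): dept_id=5 -> matches HR
  - employee 4 (Carol): dept_id=5 -> matches HR
  - employee 5 (Uma): dept_id=3 -> matches Operations
  - employee 6 (Victor): dept_id=2 -> matches Security
  - employee 7 (Olivia): dept_id=NULL, no match -> dropped
  - employee 8 (Xander): dept_id=NULL, no match -> dropped
So 2 of 8 rows are dropped.

SQL:
SELECT a.name, b.name AS department
FROM employees a
INNER JOIN departments b ON a.dept_id = b.id

Result:
name   | department
-------+-----------
Dana   | HR        
Grace  | Legal     
Alice  | HR        
Carol  | HR        
Uma    | Operations
Victor | Security  


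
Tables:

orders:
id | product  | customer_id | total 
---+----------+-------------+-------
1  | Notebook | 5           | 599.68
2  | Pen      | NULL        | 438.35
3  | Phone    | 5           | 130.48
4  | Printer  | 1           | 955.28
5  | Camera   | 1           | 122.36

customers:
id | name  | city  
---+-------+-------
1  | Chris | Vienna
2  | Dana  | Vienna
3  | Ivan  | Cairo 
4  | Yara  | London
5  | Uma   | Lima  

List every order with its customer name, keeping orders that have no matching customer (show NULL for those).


LEFT JOIN keeps every row from orders (the left table); where customer_id has no match in customers, the customer columns become NULL. Walk through each order:
  - order 1 (Notebook): customer_id=5 -> matches Uma
  - order 2 (Pen): customer_id=NULL, no match -> kept with NULL
  - order 3 (Phone): customer_id=5 -> matches Uma
  - order 4 (Printer): customer_id=1 -> matches Chris
  - order 5 (Camera): customer_id=1 -> matches Chris
All 5 rows appear; 1 has NULL customer.

SQL:
SELECT a.product, b.name AS customer
FROM orders a
LEFT JOIN customers b ON a.customer_id = b.id

Result:
product  | customer
---------+---------
Notebook | Uma     
Pen      | NULL    
Phone    | Uma     
Printer  | Chris   
Camera   | Chris   


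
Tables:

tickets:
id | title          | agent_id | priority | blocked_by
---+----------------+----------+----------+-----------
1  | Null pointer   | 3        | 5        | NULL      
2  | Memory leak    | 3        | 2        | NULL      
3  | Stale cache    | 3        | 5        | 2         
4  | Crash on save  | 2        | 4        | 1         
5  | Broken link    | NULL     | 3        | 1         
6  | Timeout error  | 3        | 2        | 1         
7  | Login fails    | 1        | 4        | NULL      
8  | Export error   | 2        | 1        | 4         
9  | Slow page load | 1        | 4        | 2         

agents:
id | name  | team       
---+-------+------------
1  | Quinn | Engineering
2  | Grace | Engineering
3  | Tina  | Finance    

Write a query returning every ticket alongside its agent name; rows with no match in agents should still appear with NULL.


LEFT JOIN keeps every row from tickets (the left table); where agent_id has no match in agents, the agent columns become NULL. Walk through each ticket:
  - ticket 1 (Null pointer): agent_id=3 -> matches Tina
  - ticket 2 (Memory leak): agent_id=3 -> matches Tina
  - ticket 3 (Stale cache): agent_id=3 -> matches Tina
  - ticket 4 (Crash on save): agent_id=2 -> matches Grace
  - ticket 5 (Broken link): agent_id=NULL, no match -> kept with NULL
  - ticket 6 (Timeout error): agent_id=3 -> matches Tina
  - ticket 7 (Login fails): agent_id=1 -> matches Quinn
  - ticket 8 (Export error): agent_id=2 -> matches Grace
  - ticket 9 (Slow page load): agent_id=1 -> matches Quinn
All 9 rows appear; 1 has NULL agent.

SQL:
SELECT a.title, b.name AS agent
FROM tickets a
LEFT JOIN agents b ON a.agent_id = b.id

Result:
title          | agent
---------------+------
Null pointer   | Tina 
Memory leak    | Tina 
Stale cache    | Tina 
Crash on save  | Grace
Broken link    | NULL 
Timeout error  | Tina 
Login fails    | Quinn
Export error   | Grace
Slow page load | Quinn


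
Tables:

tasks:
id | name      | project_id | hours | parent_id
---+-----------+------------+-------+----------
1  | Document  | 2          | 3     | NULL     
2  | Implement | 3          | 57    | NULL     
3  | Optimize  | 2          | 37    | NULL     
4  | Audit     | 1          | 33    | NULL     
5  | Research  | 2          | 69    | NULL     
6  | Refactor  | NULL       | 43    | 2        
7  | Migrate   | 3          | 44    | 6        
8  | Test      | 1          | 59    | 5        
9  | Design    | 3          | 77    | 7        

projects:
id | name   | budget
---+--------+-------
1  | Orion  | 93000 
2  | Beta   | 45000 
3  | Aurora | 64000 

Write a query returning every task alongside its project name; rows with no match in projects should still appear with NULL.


LEFT JOIN keeps every row from tasks (the left table); where project_id has no match in projects, the project columns become NULL. Walk through each task:
  - task 1 (Document): project_id=2 -> matches Beta
  - task 2 (Implement): project_id=3 -> matches Aurora
  - task 3 (Optimize): project_id=2 -> matches Beta
  - task 4 (Audit): project_id=1 -> matches Orion
  - task 5 (Research): project_id=2 -> matches Beta
  - task 6 (Refactor): project_id=NULL, no match -> kept with NULL
  - task 7 (Migrate): project_id=3 -> matches Aurora
  - task 8 (Test): project_id=1 -> matches Orion
  - task 9 (Design): project_id=3 -> matches Aurora
All 9 rows appear; 1 has NULL project.

SQL:
SELECT a.name, b.name AS project
FROM tasks a
LEFT JOIN projects b ON a.project_id = b.id

Result:
name      | project
----------+--------
Document  | Beta   
Implement | Aurora 
Optimize  | Beta   
Audit     | Orion  
Research  | Beta   
Refactor  | NULL   
Migrate   | Aurora 
Test      | Orion  
Design    | Aurora 


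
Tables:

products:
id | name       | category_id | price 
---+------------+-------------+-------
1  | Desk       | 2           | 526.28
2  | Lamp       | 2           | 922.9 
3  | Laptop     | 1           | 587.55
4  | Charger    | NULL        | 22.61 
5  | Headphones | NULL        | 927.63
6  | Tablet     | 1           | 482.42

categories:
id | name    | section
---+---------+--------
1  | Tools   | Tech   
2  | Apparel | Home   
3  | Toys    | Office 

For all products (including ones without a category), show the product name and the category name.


LEFT JOIN keeps every row from products (the left table); where category_id has no match in categories, the category columns become NULL. Walk through each product:
  - product 1 (Desk): category_id=2 -> matches Apparel
  - product 2 (Lamp): category_id=2 -> matches Apparel
  - product 3 (Laptop): category_id=1 -> matches Tools
  - product 4 (Charger): category_id=NULL, no match -> kept with NULL
  - product 5 (Headphones): category_id=NULL, no match -> kept with NULL
  - product 6 (Tablet): category_id=1 -> matches Tools
All 6 rows appear; 2 have NULL category.

SQL:
SELECT a.name, b.name AS category
FROM products a
LEFT JOIN categories b ON a.category_id = b.id

Result:
name       | category
-----------+---------
Desk       | Apparel 
Lamp       | Apparel 
Laptop     | Tools   
Charger    | NULL    
Headphones | NULL    
Tablet     | Tools   


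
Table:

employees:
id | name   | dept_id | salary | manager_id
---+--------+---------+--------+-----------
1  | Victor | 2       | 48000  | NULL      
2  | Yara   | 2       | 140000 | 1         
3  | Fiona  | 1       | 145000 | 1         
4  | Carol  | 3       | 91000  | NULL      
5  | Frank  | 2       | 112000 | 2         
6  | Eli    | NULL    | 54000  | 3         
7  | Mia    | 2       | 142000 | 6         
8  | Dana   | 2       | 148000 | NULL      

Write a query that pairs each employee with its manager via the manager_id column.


This is a self-join: employees is joined to a second copy of itself, matching each row's manager_id to another row's id. Use LEFT JOIN so rows with manager_id=NULL are kept.
  - employee 1 (Victor): manager_id=NULL -> NULL
  - employee 2 (Yara): manager_id=1 -> Victor
  - employee 3 (Fiona): manager_id=1 -> Victor
  - employee 4 (Carol): manager_id=NULL -> NULL
  - employee 5 (Frank): manager_id=2 -> Yara
  - employee 6 (Eli): manager_id=3 -> Fiona
  - employee 7 (Mia): manager_id=6 -> Eli
  - employee 8 (Dana): manager_id=NULL -> NULL

SQL:
SELECT a.name AS item, b.name AS manager
FROM employees a
LEFT JOIN employees b ON a.manager_id = b.id

Result:
item   | manager
-------+--------
Victor | NULL   
Yara   | Victor 
Fiona  | Victor 
Carol  | NULL   
Frank  | Yara   
Eli    | Fiona  
Mia    | Eli    
Dana   | NULL   


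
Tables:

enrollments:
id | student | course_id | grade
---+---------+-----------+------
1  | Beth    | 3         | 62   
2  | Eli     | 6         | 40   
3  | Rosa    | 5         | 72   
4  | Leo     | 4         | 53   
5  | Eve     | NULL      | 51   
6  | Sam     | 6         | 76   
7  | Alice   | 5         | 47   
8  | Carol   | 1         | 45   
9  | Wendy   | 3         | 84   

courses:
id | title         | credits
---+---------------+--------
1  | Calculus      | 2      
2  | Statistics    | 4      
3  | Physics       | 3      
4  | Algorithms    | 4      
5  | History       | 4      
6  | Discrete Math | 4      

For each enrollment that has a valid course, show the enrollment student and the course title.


INNER JOIN keeps only enrollments rows whose course_id matches an id in courses. Walk through each enrollment:
  - enrollment 1 (Beth): course_id=3 -> matches Physics
  - enrollment 2 (Eli): course_id=6 -> matches Discrete Math
  - enrollment 3 (Rosa): course_id=5 -> matches History
  - enrollment 4 (Leo): course_id=4 -> matches Algorithms
  - enrollment 5 (Eve): course_id=NULL, no match -> dropped
  - enrollment 6 (Sam): course_id=6 -> matches Discrete Math
  - enrollment 7 (Alice): course_id=5 -> matches History
  - enrollment 8 (Carol): course_id=1 -> matches Calculus
  - enrollment 9 (Wendy): course_id=3 -> matches Physics
So 1 of 9 rows is dropped.

SQL:
SELECT a.student, b.title AS course
FROM enrollments a
INNER JOIN courses b ON a.course_id = b.id

Result:
student | course       
--------+--------------
Beth    | Physics      
Eli     | Discrete Math
Rosa    | History      
Leo     | Algorithms   
Sam     | Discrete Math
Alice   | History      
Carol   | Calculus     
Wendy   | Physics      


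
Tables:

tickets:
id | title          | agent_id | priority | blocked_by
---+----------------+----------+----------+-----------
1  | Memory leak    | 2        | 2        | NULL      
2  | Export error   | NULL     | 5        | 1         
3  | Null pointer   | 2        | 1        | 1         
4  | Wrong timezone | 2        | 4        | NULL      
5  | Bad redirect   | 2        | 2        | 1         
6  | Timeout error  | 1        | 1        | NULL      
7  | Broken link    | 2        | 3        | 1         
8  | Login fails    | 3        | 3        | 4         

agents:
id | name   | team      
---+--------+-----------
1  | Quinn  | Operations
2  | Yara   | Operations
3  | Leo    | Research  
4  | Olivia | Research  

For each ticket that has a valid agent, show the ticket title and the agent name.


INNER JOIN keeps only tickets rows whose agent_id matches an id in agents. Walk through each ticket:
  - ticket 1 (Memory leak): agent_id=2 -> matches Yara
  - ticket 2 (Export error): agent_id=NULL, no match -> dropped
  - ticket 3 (Null pointer): agent_id=2 -> matches Yara
  - ticket 4 (Wrong timezone): agent_id=2 -> matches Yara
  - ticket 5 (Bad redirect): agent_id=2 -> matches Yara
  - ticket 6 (Timeout error): agent_id=1 -> matches Quinn
  - ticket 7 (Broken link): agent_id=2 -> matches Yara
  - ticket 8 (Login fails): agent_id=3 -> matches Leo
So 1 of 8 rows is dropped.

SQL:
SELECT a.title, b.name AS agent
FROM tickets a
INNER JOIN agents b ON a.agent_id = b.id

Result:
title          | agent
---------------+------
Memory leak    | Yara 
Null pointer   | Yara 
Wrong timezone | Yara 
Bad redirect   | Yara 
Timeout error  | Quinn
Broken link    | Yara 
Login fails    | Leo  


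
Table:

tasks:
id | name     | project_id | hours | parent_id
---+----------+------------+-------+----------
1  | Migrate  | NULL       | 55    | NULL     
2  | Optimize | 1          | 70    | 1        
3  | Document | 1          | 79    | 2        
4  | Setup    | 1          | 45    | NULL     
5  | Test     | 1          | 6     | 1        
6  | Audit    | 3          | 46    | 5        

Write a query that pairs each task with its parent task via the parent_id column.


This is a self-join: tasks is joined to a second copy of itself, matching each row's parent_id to another row's id. Use LEFT JOIN so rows with parent_id=NULL are kept.
  - task 1 (Migrate): parent_id=NULL -> NULL
  - task 2 (Optimize): parent_id=1 -> Migrate
  - task 3 (Document): parent_id=2 -> Optimize
  - task 4 (Setup): parent_id=NULL -> NULL
  - task 5 (Test): parent_id=1 -> Migrate
  - task 6 (Audit): parent_id=5 -> Test

SQL:
SELECT a.name AS item, b.name AS parent
FROM tasks a
LEFT JOIN tasks b ON a.parent_id = b.id

Result:
item     | parent  
---------+---------
Migrate  | NULL    
Optimize | Migrate 
Document | Optimize
Setup    | NULL    
Test     | Migrate 
Audit    | Test    


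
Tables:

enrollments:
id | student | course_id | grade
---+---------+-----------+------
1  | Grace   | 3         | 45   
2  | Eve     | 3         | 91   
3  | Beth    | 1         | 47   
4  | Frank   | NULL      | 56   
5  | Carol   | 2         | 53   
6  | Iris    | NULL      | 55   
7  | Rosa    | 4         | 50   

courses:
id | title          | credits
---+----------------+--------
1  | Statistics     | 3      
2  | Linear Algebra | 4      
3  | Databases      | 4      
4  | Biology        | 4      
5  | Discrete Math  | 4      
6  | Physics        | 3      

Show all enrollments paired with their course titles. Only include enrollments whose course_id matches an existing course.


INNER JOIN keeps only enrollments rows whose course_id matches an id in courses. Walk through each enrollment:
  - enrollment 1 (Grace): course_id=3 -> matches Databases
  - enrollment 2 (Eve): course_id=3 -> matches Databases
  - enrollment 3 (Beth): course_id=1 -> matches Statistics
  - enrollment 4 (Frank): course_id=NULL, no match -> dropped
  - enrollment 5 (Carol): course_id=2 -> matches Linear Algebra
  - enrollment 6 (Iris): course_id=NULL, no match -> dropped
  - enrollment 7 (Rosa): course_id=4 -> matches Biology
So 2 of 7 rows are dropped.

SQL:
SELECT a.student, b.title AS course
FROM enrollments a
INNER JOIN courses b ON a.course_id = b.id

Result:
student | course        
--------+---------------
Grace   | Databases     
Eve     | Databases     
Beth    | Statistics    
Carol   | Linear Algebra
Rosa    | Biology       


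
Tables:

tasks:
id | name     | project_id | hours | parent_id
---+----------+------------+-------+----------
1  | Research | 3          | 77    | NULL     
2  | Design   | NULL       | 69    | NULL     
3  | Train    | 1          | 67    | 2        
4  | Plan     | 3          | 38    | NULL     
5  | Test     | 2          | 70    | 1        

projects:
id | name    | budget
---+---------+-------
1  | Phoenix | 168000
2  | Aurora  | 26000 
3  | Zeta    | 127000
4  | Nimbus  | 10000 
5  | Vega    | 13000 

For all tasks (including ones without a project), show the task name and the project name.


LEFT JOIN keeps every row from tasks (the left table); where project_id has no match in projects, the project columns become NULL. Walk through each task:
  - task 1 (Research): project_id=3 -> matches Zeta
  - task 2 (Design): project_id=NULL, no match -> kept with NULL
  - task 3 (Train): project_id=1 -> matches Phoenix
  - task 4 (Plan): project_id=3 -> matches Zeta
  - task 5 (Test): project_id=2 -> matches Aurora
All 5 rows appear; 1 has NULL project.

SQL:
SELECT a.name, b.name AS project
FROM tasks a
LEFT JOIN projects b ON a.project_id = b.id

Result:
name     | project
---------+--------
Research | Zeta   
Design   | NULL   
Train    | Phoenix
Plan     | Zeta   
Test     | Aurora 


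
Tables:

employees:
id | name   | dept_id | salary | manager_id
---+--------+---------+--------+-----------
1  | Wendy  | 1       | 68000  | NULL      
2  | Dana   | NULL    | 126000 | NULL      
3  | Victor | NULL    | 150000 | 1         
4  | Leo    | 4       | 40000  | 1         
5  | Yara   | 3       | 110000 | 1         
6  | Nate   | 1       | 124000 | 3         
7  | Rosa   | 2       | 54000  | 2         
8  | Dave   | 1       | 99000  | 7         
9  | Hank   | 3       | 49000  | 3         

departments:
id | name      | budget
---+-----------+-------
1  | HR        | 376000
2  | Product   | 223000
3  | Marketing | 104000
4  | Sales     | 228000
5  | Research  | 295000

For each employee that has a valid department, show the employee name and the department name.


INNER JOIN keeps only employees rows whose dept_id matches an id in departments. Walk through each employee:
  - employee 1 (Wendy): dept_id=1 -> matches HR
  - employee 2 (Dana): dept_id=NULL, no match -> dropped
  - employee 3 (Victor): dept_id=NULL, no match -> dropped
  - employee 4 (Leo): dept_id=4 -> matches Sales
  - employee 5 (Yara): dept_id=3 -> matches Marketing
  - employee 6 (Nate): dept_id=1 -> matches HR
  - employee 7 (Rosa): dept_id=2 -> matches Product
  - employee 8 (Dave): dept_id=1 -> matches HR
  - employee 9 (Hank): dept_id=3 -> matches Marketing
So 2 of 9 rows are dropped.

SQL:
SELECT a.name, b.name AS department
FROM employees a
INNER JOIN departments b ON a.dept_id = b.id

Result:
name  | department
------+-----------
Wendy | HR        
Leo   | Sales     
Yara  | Marketing 
Nate  | HR        
Rosa  | Product   
Dave  | HR        
Hank  | Marketing 


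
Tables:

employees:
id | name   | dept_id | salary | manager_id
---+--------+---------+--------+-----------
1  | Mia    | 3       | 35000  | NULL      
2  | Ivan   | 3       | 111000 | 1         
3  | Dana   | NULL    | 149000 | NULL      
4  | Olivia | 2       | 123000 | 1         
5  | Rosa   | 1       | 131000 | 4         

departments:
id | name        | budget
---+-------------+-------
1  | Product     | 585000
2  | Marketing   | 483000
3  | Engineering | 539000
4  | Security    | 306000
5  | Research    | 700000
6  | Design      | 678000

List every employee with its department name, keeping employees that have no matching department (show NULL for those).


LEFT JOIN keeps every row from employees (the left table); where dept_id has no match in departments, the department columns become NULL. Walk through each employee:
  - employee 1 (Mia): dept_id=3 -> matches Engineering
  - employee 2 (Ivan): dept_id=3 -> matches Engineering
  - employee 3 (Dana): dept_id=NULL, no match -> kept with NULL
  - employee 4 (Olivia): dept_id=2 -> matches Marketing
  - employee 5 (Rosa): dept_id=1 -> matches Product
All 5 rows appear; 1 has NULL department.

SQL:
SELECT a.name, b.name AS department
FROM employees a
LEFT JOIN departments b ON a.dept_id = b.id

Result:
name   | department 
-------+------------
Mia    | Engineering
Ivan   | Engineering
Dana   | NULL       
Olivia | Marketing  
Rosa   | Product    


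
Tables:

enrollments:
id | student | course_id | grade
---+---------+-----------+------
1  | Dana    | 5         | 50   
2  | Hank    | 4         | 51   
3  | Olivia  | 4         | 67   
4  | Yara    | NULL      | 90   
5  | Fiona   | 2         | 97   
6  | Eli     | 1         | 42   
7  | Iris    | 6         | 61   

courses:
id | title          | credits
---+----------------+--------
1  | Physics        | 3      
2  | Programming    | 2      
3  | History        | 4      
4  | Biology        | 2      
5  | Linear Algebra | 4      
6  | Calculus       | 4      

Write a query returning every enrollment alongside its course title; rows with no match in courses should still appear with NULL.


LEFT JOIN keeps every row from enrollments (the left table); where course_id has no match in courses, the course columns become NULL. Walk through each enrollment:
  - enrollment 1 (Dana): course_id=5 -> matches Linear Algebra
  - enrollment 2 (Hank): course_id=4 -> matches Biology
  - enrollment 3 (Olivia): course_id=4 -> matches Biology
  - enrollment 4 (Yara): course_id=NULL, no match -> kept with NULL
  - enrollment 5 (Fiona): course_id=2 -> matches Programming
  - enrollment 6 (Eli): course_id=1 -> matches Physics
  - enrollment 7 (Iris): course_id=6 -> matches Calculus
All 7 rows appear; 1 has NULL course.

SQL:
SELECT a.student, b.title AS course
FROM enrollments a
LEFT JOIN courses b ON a.course_id = b.id

Result:
student | course        
--------+---------------
Dana    | Linear Algebra
Hank    | Biology       
Olivia  | Biology       
Yara    | NULL          
Fiona   | Programming   
Eli     | Physics       
Iris    | Calculus      


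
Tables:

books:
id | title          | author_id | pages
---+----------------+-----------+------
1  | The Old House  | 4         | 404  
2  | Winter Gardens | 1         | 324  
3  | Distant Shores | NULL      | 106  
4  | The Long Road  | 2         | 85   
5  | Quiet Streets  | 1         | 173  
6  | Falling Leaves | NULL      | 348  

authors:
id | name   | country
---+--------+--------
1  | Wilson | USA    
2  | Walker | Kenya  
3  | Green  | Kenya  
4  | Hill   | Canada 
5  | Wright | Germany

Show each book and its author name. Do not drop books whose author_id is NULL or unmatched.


LEFT JOIN keeps every row from books (the left table); where author_id has no match in authors, the author columns become NULL. Walk through each book:
  - book 1 (The Old House): author_id=4 -> matches Hill
  - book 2 (Winter Gardens): author_id=1 -> matches Wilson
  - book 3 (Distant Shores): author_id=NULL, no match -> kept with NULL
  - book 4 (The Long Road): author_id=2 -> matches Walker
  - book 5 (Quiet Streets): author_id=1 -> matches Wilson
  - book 6 (Falling Leaves): author_id=NULL, no match -> kept with NULL
All 6 rows appear; 2 have NULL author.

SQL:
SELECT a.title, b.name AS author
FROM books a
LEFT JOIN authors b ON a.author_id = b.id

Result:
title          | author
---------------+-------
The Old House  | Hill  
Winter Gardens | Wilson
Distant Shores | NULL  
The Long Road  | Walker
Quiet Streets  | Wilson
Falling Leaves | NULL  


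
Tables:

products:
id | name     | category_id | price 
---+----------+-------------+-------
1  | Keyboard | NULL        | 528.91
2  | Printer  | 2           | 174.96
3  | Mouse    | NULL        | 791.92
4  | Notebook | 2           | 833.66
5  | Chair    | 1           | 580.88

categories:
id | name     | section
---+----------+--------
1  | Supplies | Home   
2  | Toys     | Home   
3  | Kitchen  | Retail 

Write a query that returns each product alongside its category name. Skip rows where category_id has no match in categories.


INNER JOIN keeps only products rows whose category_id matches an id in categories. Walk through each product:
  - product 1 (Keyboard): category_id=NULL, no match -> dropped
  - product 2 (Printer): category_id=2 -> matches Toys
  - product 3 (Mouse): category_id=NULL, no match -> dropped
  - product 4 (Notebook): category_id=2 -> matches Toys
  - product 5 (Chair): category_id=1 -> matches Supplies
So 2 of 5 rows are dropped.

SQL:
SELECT a.name, b.name AS category
FROM products a
INNER JOIN categories b ON a.category_id = b.id

Result:
name     | category
---------+---------
Printer  | Toys    
Notebook | Toys    
Chair    | Supplies


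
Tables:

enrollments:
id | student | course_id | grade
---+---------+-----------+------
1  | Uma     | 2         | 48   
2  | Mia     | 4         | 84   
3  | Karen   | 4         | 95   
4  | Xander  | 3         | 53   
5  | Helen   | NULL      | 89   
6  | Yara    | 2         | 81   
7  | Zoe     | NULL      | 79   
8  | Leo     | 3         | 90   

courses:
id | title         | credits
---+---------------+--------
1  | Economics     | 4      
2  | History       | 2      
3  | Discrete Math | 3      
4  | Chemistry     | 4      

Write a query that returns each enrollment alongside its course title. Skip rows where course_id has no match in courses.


INNER JOIN keeps only enrollments rows whose course_id matches an id in courses. Walk through each enrollment:
  - enrollment 1 (Uma): course_id=2 -> matches History
  - enrollment 2 (Mia): course_id=4 -> matches Chemistry
  - enrollment 3 (Karen): course_id=4 -> matches Chemistry
  - enrollment 4 (Xander): course_id=3 -> matches Discrete Math
  - enrollment 5 (Helen): course_id=NULL, no match -> dropped
  - enrollment 6 (Yara): course_id=2 -> matches History
  - enrollment 7 (Zoe): course_id=NULL, no match -> dropped
  - enrollment 8 (Leo): course_id=3 -> matches Discrete Math
So 2 of 8 rows are dropped.

SQL:
SELECT a.student, b.title AS course
FROM enrollments a
INNER JOIN courses b ON a.course_id = b.id

Result:
student | course       
--------+--------------
Uma     | History      
Mia     | Chemistry    
Karen   | Chemistry    
Xander  | Discrete Math
Yara    | History      
Leo     | Discrete Math


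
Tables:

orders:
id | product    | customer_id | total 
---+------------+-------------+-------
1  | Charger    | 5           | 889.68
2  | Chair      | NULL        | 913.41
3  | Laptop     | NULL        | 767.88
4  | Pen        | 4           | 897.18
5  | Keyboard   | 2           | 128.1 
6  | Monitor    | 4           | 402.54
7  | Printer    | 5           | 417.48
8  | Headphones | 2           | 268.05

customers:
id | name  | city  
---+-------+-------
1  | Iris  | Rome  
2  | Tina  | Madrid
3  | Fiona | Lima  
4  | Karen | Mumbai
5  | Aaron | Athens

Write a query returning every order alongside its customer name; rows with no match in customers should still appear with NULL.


LEFT JOIN keeps every row from orders (the left table); where customer_id has no match in customers, the customer columns become NULL. Walk through each order:
  - order 1 (Charger): customer_id=5 -> matches Aaron
  - order 2 (Chair): customer_id=NULL, no match -> kept with NULL
  - order 3 (Laptop): customer_id=NULL, no match -> kept with NULL
  - order 4 (Pen): customer_id=4 -> matches Karen
  - order 5 (Keyboard): customer_id=2 -> matches Tina
  - order 6 (Monitor): customer_id=4 -> matches Karen
  - order 7 (Printer): customer_id=5 -> matches Aaron
  - order 8 (Headphones): customer_id=2 -> matches Tina
All 8 rows appear; 2 have NULL customer.

SQL:
SELECT a.product, b.name AS customer
FROM orders a
LEFT JOIN customers b ON a.customer_id = b.id

Result:
product    | customer
-----------+---------
Charger    | Aaron   
Chair      | NULL    
Laptop     | NULL    
Pen        | Karen   
Keyboard   | Tina    
Monitor    | Karen   
Printer    | Aaron   
Headphones | Tina    


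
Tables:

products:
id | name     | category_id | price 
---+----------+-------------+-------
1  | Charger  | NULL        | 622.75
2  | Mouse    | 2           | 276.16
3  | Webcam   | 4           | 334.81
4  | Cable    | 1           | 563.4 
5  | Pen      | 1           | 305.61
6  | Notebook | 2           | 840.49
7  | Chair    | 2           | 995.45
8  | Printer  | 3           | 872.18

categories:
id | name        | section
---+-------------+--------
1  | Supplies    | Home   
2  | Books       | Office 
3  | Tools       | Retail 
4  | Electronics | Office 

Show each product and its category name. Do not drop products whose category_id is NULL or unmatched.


LEFT JOIN keeps every row from products (the left table); where category_id has no match in categories, the category columns become NULL. Walk through each product:
  - product 1 (Charger): category_id=NULL, no match -> kept with NULL
  - product 2 (Mouse): category_id=2 -> matches Books
  - product 3 (Webcam): category_id=4 -> matches Electronics
  - product 4 (Cable): category_id=1 -> matches Supplies
  - product 5 (Pen): category_id=1 -> matches Supplies
  - product 6 (Notebook): category_id=2 -> matches Books
  - product 7 (Chair): category_id=2 -> matches Books
  - product 8 (Printer): category_id=3 -> matches Tools
All 8 rows appear; 1 has NULL category.

SQL:
SELECT a.name, b.name AS category
FROM products a
LEFT JOIN categories b ON a.category_id = b.id

Result:
name     | category   
---------+------------
Charger  | NULL       
Mouse    | Books      
Webcam   | Electronics
Cable    | Supplies   
Pen      | Supplies   
Notebook | Books      
Chair    | Books      
Printer  | Tools      


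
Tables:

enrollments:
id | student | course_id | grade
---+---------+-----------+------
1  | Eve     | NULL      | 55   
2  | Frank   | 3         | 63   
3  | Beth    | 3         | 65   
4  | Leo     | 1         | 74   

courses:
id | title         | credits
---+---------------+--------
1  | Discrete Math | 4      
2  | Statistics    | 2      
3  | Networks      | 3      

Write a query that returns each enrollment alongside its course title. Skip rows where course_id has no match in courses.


INNER JOIN keeps only enrollments rows whose course_id matches an id in courses. Walk through each enrollment:
  - enrollment 1 (Eve): course_id=NULL, no match -> dropped
  - enrollment 2 (Frank): course_id=3 -> matches Networks
  - enrollment 3 (Beth): course_id=3 -> matches Networks
  - enrollment 4 (Leo): course_id=1 -> matches Discrete Math
So 1 of 4 rows is dropped.

SQL:
SELECT a.student, b.title AS course
FROM enrollments a
INNER JOIN courses b ON a.course_id = b.id

Result:
student | course       
--------+--------------
Frank   | Networks     
Beth    | Networks     
Leo     | Discrete Math


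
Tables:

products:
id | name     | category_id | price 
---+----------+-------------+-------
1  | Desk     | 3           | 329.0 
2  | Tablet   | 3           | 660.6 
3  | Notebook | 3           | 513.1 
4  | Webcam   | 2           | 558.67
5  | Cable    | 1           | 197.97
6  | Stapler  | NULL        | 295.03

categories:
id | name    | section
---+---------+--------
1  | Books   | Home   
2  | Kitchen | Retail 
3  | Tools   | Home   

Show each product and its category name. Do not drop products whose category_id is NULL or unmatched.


LEFT JOIN keeps every row from products (the left table); where category_id has no match in categories, the category columns become NULL. Walk through each product:
  - product 1 (Desk): category_id=3 -> matches Tools
  - product 2 (Tablet): category_id=3 -> matches Tools
  - product 3 (Notebook): category_id=3 -> matches Tools
  - product 4 (Webcam): category_id=2 -> matches Kitchen
  - product 5 (Cable): category_id=1 -> matches Books
  - product 6 (Stapler): category_id=NULL, no match -> kept with NULL
All 6 rows appear; 1 has NULL category.

SQL:
SELECT a.name, b.name AS category
FROM products a
LEFT JOIN categories b ON a.category_id = b.id

Result:
name     | category
---------+---------
Desk     | Tools   
Tablet   | Tools   
Notebook | Tools   
Webcam   | Kitchen 
Cable    | Books   
Stapler  | NULL    


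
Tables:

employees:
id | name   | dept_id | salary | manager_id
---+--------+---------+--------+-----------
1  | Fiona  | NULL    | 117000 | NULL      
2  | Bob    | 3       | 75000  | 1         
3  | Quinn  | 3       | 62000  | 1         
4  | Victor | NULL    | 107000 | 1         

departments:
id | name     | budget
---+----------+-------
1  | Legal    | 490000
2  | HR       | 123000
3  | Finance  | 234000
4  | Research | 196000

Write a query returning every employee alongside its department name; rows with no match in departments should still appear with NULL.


LEFT JOIN keeps every row from employees (the left table); where dept_id has no match in departments, the department columns become NULL. Walk through each employee:
  - employee 1 (Fiona): dept_id=NULL, no match -> kept with NULL
  - employee 2 (Bob): dept_id=3 -> matches Finance
  - employee 3 (Quinn): dept_id=3 -> matches Finance
  - employee 4 (Victor): dept_id=NULL, no match -> kept with NULL
All 4 rows appear; 2 have NULL department.

SQL:
SELECT a.name, b.name AS department
FROM employees a
LEFT JOIN departments b ON a.dept_id = b.id

Result:
name   | department
-------+-----------
Fiona  | NULL      
Bob    | Finance   
Quinn  | Finance   
Victor | NULL      


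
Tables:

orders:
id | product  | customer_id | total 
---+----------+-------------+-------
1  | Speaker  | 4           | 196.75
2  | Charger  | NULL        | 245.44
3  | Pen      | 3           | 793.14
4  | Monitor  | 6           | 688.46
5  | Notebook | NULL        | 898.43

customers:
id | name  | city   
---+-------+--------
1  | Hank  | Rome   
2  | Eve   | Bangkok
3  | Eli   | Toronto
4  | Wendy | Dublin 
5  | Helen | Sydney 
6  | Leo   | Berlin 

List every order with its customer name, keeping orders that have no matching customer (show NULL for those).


LEFT JOIN keeps every row from orders (the left table); where customer_id has no match in customers, the customer columns become NULL. Walk through each order:
  - order 1 (Speaker): customer_id=4 -> matches Wendy
  - order 2 (Charger): customer_id=NULL, no match -> kept with NULL
  - order 3 (Pen): customer_id=3 -> matches Eli
  - order 4 (Monitor): customer_id=6 -> matches Leo
  - order 5 (Notebook): customer_id=NULL, no match -> kept with NULL
All 5 rows appear; 2 have NULL customer.

SQL:
SELECT a.product, b.name AS customer
FROM orders a
LEFT JOIN customers b ON a.customer_id = b.id

Result:
product  | customer
---------+---------
Speaker  | Wendy   
Charger  | NULL    
Pen      | Eli     
Monitor  | Leo     
Notebook | NULL    


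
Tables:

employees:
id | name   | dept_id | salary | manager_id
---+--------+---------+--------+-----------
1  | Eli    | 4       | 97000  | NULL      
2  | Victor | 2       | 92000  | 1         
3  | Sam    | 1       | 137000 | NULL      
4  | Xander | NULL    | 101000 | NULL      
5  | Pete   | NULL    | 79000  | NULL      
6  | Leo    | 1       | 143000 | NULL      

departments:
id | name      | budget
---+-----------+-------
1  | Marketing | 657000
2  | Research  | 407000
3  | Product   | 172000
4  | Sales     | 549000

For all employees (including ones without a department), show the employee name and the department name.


LEFT JOIN keeps every row from employees (the left table); where dept_id has no match in departments, the department columns become NULL. Walk through each employee:
  - employee 1 (Eli): dept_id=4 -> matches Sales
  - employee 2 (Victor): dept_id=2 -> matches Research
  - employee 3 (Sam): dept_id=1 -> matches Marketing
  - employee 4 (Xander): dept_id=NULL, no match -> kept with NULL
  - employee 5 (Pete): dept_id=NULL, no match -> kept with NULL
  - employee 6 (Leo): dept_id=1 -> matches Marketing
All 6 rows appear; 2 have NULL department.

SQL:
SELECT a.name, b.name AS department
FROM employees a
LEFT JOIN departments b ON a.dept_id = b.id

Result:
name   | department
-------+-----------
Eli    | Sales     
Victor | Research  
Sam    | Marketing 
Xander | NULL      
Pete   | NULL      
Leo    | Marketing 


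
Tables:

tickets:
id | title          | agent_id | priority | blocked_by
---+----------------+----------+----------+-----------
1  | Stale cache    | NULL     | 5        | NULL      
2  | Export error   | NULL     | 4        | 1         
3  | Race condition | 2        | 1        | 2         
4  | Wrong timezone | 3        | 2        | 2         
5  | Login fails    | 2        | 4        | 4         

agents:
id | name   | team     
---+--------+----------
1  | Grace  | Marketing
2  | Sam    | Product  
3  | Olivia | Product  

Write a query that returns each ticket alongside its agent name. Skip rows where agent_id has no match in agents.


INNER JOIN keeps only tickets rows whose agent_id matches an id in agents. Walk through each ticket:
  - ticket 1 (Stale cache): agent_id=NULL, no match -> dropped
  - ticket 2 (Export error): agent_id=NULL, no match -> dropped
  - ticket 3 (Race condition): agent_id=2 -> matches Sam
  - ticket 4 (Wrong timezone): agent_id=3 -> matches Olivia
  - ticket 5 (Login fails): agent_id=2 -> matches Sam
So 2 of 5 rows are dropped.

SQL:
SELECT a.title, b.name AS agent
FROM tickets a
INNER JOIN agents b ON a.agent_id = b.id

Result:
title          | agent 
---------------+-------
Race condition | Sam   
Wrong timezone | Olivia
Login fails    | Sam   


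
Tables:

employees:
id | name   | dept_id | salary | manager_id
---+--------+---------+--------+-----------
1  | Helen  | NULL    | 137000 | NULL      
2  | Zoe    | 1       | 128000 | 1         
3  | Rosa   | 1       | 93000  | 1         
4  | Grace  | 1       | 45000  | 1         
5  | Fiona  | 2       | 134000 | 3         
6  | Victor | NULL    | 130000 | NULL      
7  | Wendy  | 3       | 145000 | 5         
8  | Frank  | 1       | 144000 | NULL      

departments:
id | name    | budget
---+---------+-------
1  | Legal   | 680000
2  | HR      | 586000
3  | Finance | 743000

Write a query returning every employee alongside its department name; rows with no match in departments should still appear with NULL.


LEFT JOIN keeps every row from employees (the left table); where dept_id has no match in departments, the department columns become NULL. Walk through each employee:
  - employee 1 (Helen): dept_id=NULL, no match -> kept with NULL
  - employee 2 (Zoe): dept_id=1 -> matches Legal
  - employee 3 (Rosa): dept_id=1 -> matches Legal
  - employee 4 (Grace): dept_id=1 -> matches Legal
  - employee 5 (Fiona): dept_id=2 -> matches HR
  - employee 6 (Victor): dept_id=NULL, no match -> kept with NULL
  - employee 7 (Wendy): dept_id=3 -> matches Finance
  - employee 8 (Frank): dept_id=1 -> matches Legal
All 8 rows appear; 2 have NULL department.

SQL:
SELECT a.name, b.name AS department
FROM employees a
LEFT JOIN departments b ON a.dept_id = b.id

Result:
name   | department
-------+-----------
Helen  | NULL      
Zoe    | Legal     
Rosa   | Legal     
Grace  | Legal     
Fiona  | HR        
Victor | NULL      
Wendy  | Finance   
Frank  | Legal     


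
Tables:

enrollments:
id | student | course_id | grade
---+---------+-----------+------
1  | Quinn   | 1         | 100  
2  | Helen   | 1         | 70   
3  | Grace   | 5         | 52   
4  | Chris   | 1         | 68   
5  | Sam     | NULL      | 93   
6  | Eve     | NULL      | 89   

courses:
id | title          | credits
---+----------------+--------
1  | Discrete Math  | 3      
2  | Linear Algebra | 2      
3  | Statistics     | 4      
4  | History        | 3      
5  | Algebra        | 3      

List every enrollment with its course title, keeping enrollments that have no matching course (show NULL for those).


LEFT JOIN keeps every row from enrollments (the left table); where course_id has no match in courses, the course columns become NULL. Walk through each enrollment:
  - enrollment 1 (Quinn): course_id=1 -> matches Discrete Math
  - enrollment 2 (Helen): course_id=1 -> matches Discrete Math
  - enrollment 3 (Grace): course_id=5 -> matches Algebra
  - enrollment 4 (Chris): course_id=1 -> matches Discrete Math
  - enrollment 5 (Sam): course_id=NULL, no match -> kept with NULL
  - enrollment 6 (Eve): course_id=NULL, no match -> kept with NULL
All 6 rows appear; 2 have NULL course.

SQL:
SELECT a.student, b.title AS course
FROM enrollments a
LEFT JOIN courses b ON a.course_id = b.id

Result:
student | course       
--------+--------------
Quinn   | Discrete Math
Helen   | Discrete Math
Grace   | Algebra      
Chris   | Discrete Math
Sam     | NULL         
Eve     | NULL         
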